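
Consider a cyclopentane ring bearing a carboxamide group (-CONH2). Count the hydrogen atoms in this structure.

11

Atom tally by fragment:
  cyclopentane ring core → C:5 H:10
  (− 1 ring H displaced by substituents)
  + CONH2 → C:1 H:2 O:1 N:1
Element totals:
  C: 6
  H: 11
  N: 1
  O: 1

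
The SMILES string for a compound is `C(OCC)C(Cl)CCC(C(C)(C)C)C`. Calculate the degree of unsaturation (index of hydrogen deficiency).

0

Atom tally by fragment:
  C2H5OCH2 → C:3 H:7 O:1
  CH(Cl) → C:1 H:1 Cl:1
  CH2 → C:1 H:2
  CH2 → C:1 H:2
  CH(C(CH3)3) → C:5 H:10
  CH3 → C:1 H:3
Element totals:
  C: 12
  H: 25
  Cl: 1
  O: 1
Molecular formula: C12H25ClO.
DoU = (2C + 2 + N − H − X) / 2 = (2·12 + 2 + 0 − 25 − 1) / 2 = 0.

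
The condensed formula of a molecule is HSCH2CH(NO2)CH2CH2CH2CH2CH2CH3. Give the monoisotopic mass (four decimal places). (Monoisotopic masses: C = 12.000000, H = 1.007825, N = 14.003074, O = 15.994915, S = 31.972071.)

191.0980

Element totals:
  C: 8
  H: 17
  N: 1
  O: 2
  S: 1
Molecular formula: C8H17NO2S.
  M = 8(12.0) + 17(1.007825) + 14.003074 + 2(15.994915) + 31.972071
    = 96.000000 + 17.133025 + 14.003074 + 31.989830 + 31.972071 = 191.098000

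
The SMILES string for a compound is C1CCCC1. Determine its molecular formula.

C5H10

Atom tally by fragment:
  cyclopentane ring core → C:5 H:10
Element totals:
  C: 5
  H: 10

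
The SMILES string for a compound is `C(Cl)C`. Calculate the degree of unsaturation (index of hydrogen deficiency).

Atom tally by fragment:
  ClCH2 → C:1 H:2 Cl:1
  CH3 → C:1 H:3
Element totals:
  C: 2
  H: 5
  Cl: 1
Molecular formula: C2H5Cl.
DoU = (2C + 2 + N − H − X) / 2 = (2·2 + 2 + 0 − 5 − 1) / 2 = 0.

0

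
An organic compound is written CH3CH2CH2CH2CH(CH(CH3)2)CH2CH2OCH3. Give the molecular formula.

Atom tally by fragment:
  CH3 → C:1 H:3
  CH2 → C:1 H:2
  CH2 → C:1 H:2
  CH2 → C:1 H:2
  CH(CH(CH3)2) → C:4 H:8
  CH2 → C:1 H:2
  CH2OCH3 → C:2 H:5 O:1
Element totals:
  C: 11
  H: 24
  O: 1

C11H24O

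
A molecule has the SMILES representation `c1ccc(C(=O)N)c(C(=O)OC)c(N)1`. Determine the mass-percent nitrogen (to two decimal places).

14.43%

Atom tally by fragment:
  benzene ring core → C:6 H:6
  (− 3 ring H displaced by substituents)
  + CONH2 → C:1 H:2 O:1 N:1
  + COOCH3 → C:2 H:3 O:2
  + NH2 → N:1 H:2
Element totals:
  C: 9
  H: 10
  N: 2
  O: 3
Molecular formula: C9H10N2O3.
Molar mass = 194.190 g/mol.
Mass from N: 2 × 14.007 = 28.014 g/mol.
%N = 28.014 / 194.190 × 100 = 14.43%.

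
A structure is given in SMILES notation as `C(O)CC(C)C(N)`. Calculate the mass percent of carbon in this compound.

Atom tally by fragment:
  HOCH2 → C:1 H:3 O:1
  CH2 → C:1 H:2
  CH(CH3) → C:2 H:4
  CH2NH2 → C:1 H:4 N:1
Element totals:
  C: 5
  H: 13
  N: 1
  O: 1
Molecular formula: C5H13NO.
Molar mass = 103.165 g/mol.
Mass from C: 5 × 12.011 = 60.055 g/mol.
%C = 60.055 / 103.165 × 100 = 58.21%.

58.21%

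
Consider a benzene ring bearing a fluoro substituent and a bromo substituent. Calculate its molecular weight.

175.00 g/mol

Atom tally by fragment:
  benzene ring core → C:6 H:6
  (− 2 ring H displaced by substituents)
  + F → F:1
  + Br → Br:1
Element totals:
  C: 6
  H: 4
  Br: 1
  F: 1
Molecular formula: C6H4BrF.
  M = 6(12.011) + 4(1.008) + 79.904 + 18.998
    = 72.066 + 4.032 + 79.904 + 18.998 = 175.000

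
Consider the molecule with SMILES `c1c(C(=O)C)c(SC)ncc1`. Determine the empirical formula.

C8H9NOS

Atom tally by fragment:
  pyridine ring core → C:5 H:5 N:1
  (− 2 ring H displaced by substituents)
  + COCH3 → C:2 H:3 O:1
  + SCH3 → C:1 H:3 S:1
Element totals:
  C: 8
  H: 9
  N: 1
  O: 1
  S: 1
Molecular formula: C8H9NOS.
gcd of subscripts (8, 9, 1, 1, 1) = 1, so the empirical formula equals the molecular formula.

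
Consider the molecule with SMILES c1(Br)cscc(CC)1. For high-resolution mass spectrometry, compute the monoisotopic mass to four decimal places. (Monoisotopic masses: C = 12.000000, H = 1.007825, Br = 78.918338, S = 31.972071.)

Atom tally by fragment:
  thiophene ring core → C:4 H:4 S:1
  (− 2 ring H displaced by substituents)
  + Br → Br:1
  + C2H5 → C:2 H:5
Element totals:
  C: 6
  H: 7
  Br: 1
  S: 1
Molecular formula: C6H7BrS.
  M = 6(12.0) + 7(1.007825) + 78.918338 + 31.972071
    = 72.000000 + 7.054775 + 78.918338 + 31.972071 = 189.945184

189.9452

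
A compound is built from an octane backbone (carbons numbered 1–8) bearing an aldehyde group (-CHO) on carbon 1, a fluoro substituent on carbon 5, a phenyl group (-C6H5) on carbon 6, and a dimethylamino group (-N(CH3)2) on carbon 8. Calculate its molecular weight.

Atom tally by fragment:
  OHCCH2 → C:2 H:3 O:1
  CH2 → C:1 H:2
  CH2 → C:1 H:2
  CH2 → C:1 H:2
  CH(F) → C:1 H:1 F:1
  CH(C6H5) → C:7 H:6
  CH2 → C:1 H:2
  CH2N(CH3)2 → C:3 H:8 N:1
Element totals:
  C: 17
  H: 26
  F: 1
  N: 1
  O: 1
Molecular formula: C17H26FNO.
  M = 17(12.011) + 26(1.008) + 18.998 + 14.007 + 15.999
    = 204.187 + 26.208 + 18.998 + 14.007 + 15.999 = 279.399

279.40 g/mol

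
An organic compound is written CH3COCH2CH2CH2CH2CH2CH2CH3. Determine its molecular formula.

Atom tally by fragment:
  CH3COCH2 → C:3 H:5 O:1
  CH2 → C:1 H:2
  CH2 → C:1 H:2
  CH2 → C:1 H:2
  CH2 → C:1 H:2
  CH2 → C:1 H:2
  CH3 → C:1 H:3
Element totals:
  C: 9
  H: 18
  O: 1

C9H18O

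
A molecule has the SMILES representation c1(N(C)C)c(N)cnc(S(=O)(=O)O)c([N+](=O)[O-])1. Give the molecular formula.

C7H10N4O5S

Atom tally by fragment:
  pyridine ring core → C:5 H:5 N:1
  (− 4 ring H displaced by substituents)
  + N(CH3)2 → N:1 C:2 H:6
  + NH2 → N:1 H:2
  + SO3H → S:1 O:3 H:1
  + NO2 → N:1 O:2
Element totals:
  C: 7
  H: 10
  N: 4
  O: 5
  S: 1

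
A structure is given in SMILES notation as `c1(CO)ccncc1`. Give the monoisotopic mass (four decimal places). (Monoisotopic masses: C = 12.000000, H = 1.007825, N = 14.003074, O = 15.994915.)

Atom tally by fragment:
  pyridine ring core → C:5 H:5 N:1
  (− 1 ring H displaced by substituents)
  + CH2OH → C:1 H:3 O:1
Element totals:
  C: 6
  H: 7
  N: 1
  O: 1
Molecular formula: C6H7NO.
  M = 6(12.0) + 7(1.007825) + 14.003074 + 15.994915
    = 72.000000 + 7.054775 + 14.003074 + 15.994915 = 109.052764

109.0528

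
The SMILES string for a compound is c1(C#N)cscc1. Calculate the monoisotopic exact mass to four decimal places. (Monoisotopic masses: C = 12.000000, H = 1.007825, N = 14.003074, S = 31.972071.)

108.9986

Atom tally by fragment:
  thiophene ring core → C:4 H:4 S:1
  (− 1 ring H displaced by substituents)
  + CN → C:1 N:1
Element totals:
  C: 5
  H: 3
  N: 1
  S: 1
Molecular formula: C5H3NS.
  M = 5(12.0) + 3(1.007825) + 14.003074 + 31.972071
    = 60.000000 + 3.023475 + 14.003074 + 31.972071 = 108.998620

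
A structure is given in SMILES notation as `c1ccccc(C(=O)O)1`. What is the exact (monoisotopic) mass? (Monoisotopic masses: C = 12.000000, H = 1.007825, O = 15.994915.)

122.0368

Atom tally by fragment:
  benzene ring core → C:6 H:6
  (− 1 ring H displaced by substituents)
  + COOH → C:1 H:1 O:2
Element totals:
  C: 7
  H: 6
  O: 2
Molecular formula: C7H6O2.
  M = 7(12.0) + 6(1.007825) + 2(15.994915)
    = 84.000000 + 6.046950 + 31.989830 = 122.036780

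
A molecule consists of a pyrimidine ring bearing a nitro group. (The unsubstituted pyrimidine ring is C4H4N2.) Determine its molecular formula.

C4H3N3O2

Atom tally by fragment:
  pyrimidine ring core → C:4 H:4 N:2
  (− 1 ring H displaced by substituents)
  + NO2 → N:1 O:2
Element totals:
  C: 4
  H: 3
  N: 3
  O: 2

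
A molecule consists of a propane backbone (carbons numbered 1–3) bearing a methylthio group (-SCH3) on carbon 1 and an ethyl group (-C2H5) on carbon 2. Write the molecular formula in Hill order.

C6H14S

Atom tally by fragment:
  CH3SCH2 → C:2 H:5 S:1
  CH(C2H5) → C:3 H:6
  CH3 → C:1 H:3
Element totals:
  C: 6
  H: 14
  S: 1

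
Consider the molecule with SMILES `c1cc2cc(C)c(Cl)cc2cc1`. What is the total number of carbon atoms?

Atom tally by fragment:
  naphthalene ring system core → C:10 H:8
  (− 2 ring H displaced by substituents)
  + CH3 → C:1 H:3
  + Cl → Cl:1
Element totals:
  C: 11
  H: 9
  Cl: 1

11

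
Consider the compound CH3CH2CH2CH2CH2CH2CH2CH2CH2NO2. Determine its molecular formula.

C9H19NO2

Atom tally by fragment:
  CH3 → C:1 H:3
  CH2 → C:1 H:2
  CH2 → C:1 H:2
  CH2 → C:1 H:2
  CH2 → C:1 H:2
  CH2 → C:1 H:2
  CH2 → C:1 H:2
  CH2 → C:1 H:2
  CH2NO2 → C:1 H:2 N:1 O:2
Element totals:
  C: 9
  H: 19
  N: 1
  O: 2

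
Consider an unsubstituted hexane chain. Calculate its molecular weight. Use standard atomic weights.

86.18 g/mol

Atom tally by fragment:
  CH3 → C:1 H:3
  CH2 → C:1 H:2
  CH2 → C:1 H:2
  CH2 → C:1 H:2
  CH2 → C:1 H:2
  CH3 → C:1 H:3
Element totals:
  C: 6
  H: 14
Molecular formula: C6H14.
  M = 6(12.011) + 14(1.008)
    = 72.066 + 14.112 = 86.178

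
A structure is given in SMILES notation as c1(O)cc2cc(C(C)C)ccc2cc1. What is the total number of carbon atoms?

13

Atom tally by fragment:
  naphthalene ring system core → C:10 H:8
  (− 2 ring H displaced by substituents)
  + OH → O:1 H:1
  + CH(CH3)2 → C:3 H:7
Element totals:
  C: 13
  H: 14
  O: 1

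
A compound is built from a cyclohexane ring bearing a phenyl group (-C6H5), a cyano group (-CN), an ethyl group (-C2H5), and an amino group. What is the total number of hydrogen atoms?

Atom tally by fragment:
  cyclohexane ring core → C:6 H:12
  (− 4 ring H displaced by substituents)
  + C6H5 → C:6 H:5
  + CN → C:1 N:1
  + C2H5 → C:2 H:5
  + NH2 → N:1 H:2
Element totals:
  C: 15
  H: 20
  N: 2

20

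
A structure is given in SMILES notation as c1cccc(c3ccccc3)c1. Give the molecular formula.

Atom tally by fragment:
  benzene ring core → C:6 H:6
  (− 1 ring H displaced by substituents)
  + C6H5 → C:6 H:5
Element totals:
  C: 12
  H: 10

C12H10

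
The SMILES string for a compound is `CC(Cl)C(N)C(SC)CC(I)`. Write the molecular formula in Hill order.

C7H15ClINS

Atom tally by fragment:
  CH3 → C:1 H:3
  CH(Cl) → C:1 H:1 Cl:1
  CH(NH2) → C:1 H:3 N:1
  CH(SCH3) → C:2 H:4 S:1
  CH2 → C:1 H:2
  CH2I → C:1 H:2 I:1
Element totals:
  C: 7
  H: 15
  Cl: 1
  I: 1
  N: 1
  S: 1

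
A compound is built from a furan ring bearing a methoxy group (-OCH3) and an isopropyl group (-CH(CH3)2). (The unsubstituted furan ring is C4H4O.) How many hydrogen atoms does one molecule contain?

12

Atom tally by fragment:
  furan ring core → C:4 H:4 O:1
  (− 2 ring H displaced by substituents)
  + OCH3 → C:1 H:3 O:1
  + CH(CH3)2 → C:3 H:7
Element totals:
  C: 8
  H: 12
  O: 2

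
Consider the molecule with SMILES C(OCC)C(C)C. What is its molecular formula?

Atom tally by fragment:
  C2H5OCH2 → C:3 H:7 O:1
  CH(CH3) → C:2 H:4
  CH3 → C:1 H:3
Element totals:
  C: 6
  H: 14
  O: 1

C6H14O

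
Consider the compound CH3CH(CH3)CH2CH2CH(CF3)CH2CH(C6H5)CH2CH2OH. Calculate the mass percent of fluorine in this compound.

18.85%

Element totals:
  C: 17
  H: 25
  F: 3
  O: 1
Molecular formula: C17H25F3O.
Molar mass = 302.380 g/mol.
Mass from F: 3 × 18.998 = 56.994 g/mol.
%F = 56.994 / 302.380 × 100 = 18.85%.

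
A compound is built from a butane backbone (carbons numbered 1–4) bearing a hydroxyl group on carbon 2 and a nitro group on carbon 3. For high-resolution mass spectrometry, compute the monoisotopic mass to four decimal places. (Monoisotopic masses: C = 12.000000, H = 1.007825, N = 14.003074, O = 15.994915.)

Atom tally by fragment:
  CH3 → C:1 H:3
  CH(OH) → C:1 H:2 O:1
  CH(NO2) → C:1 H:1 N:1 O:2
  CH3 → C:1 H:3
Element totals:
  C: 4
  H: 9
  N: 1
  O: 3
Molecular formula: C4H9NO3.
  M = 4(12.0) + 9(1.007825) + 14.003074 + 3(15.994915)
    = 48.000000 + 9.070425 + 14.003074 + 47.984745 = 119.058244

119.0582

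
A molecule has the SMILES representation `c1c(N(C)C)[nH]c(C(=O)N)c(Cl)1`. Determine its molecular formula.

C7H10ClN3O

Atom tally by fragment:
  pyrrole ring core → C:4 H:5 N:1
  (− 3 ring H displaced by substituents)
  + N(CH3)2 → N:1 C:2 H:6
  + CONH2 → C:1 H:2 O:1 N:1
  + Cl → Cl:1
Element totals:
  C: 7
  H: 10
  Cl: 1
  N: 3
  O: 1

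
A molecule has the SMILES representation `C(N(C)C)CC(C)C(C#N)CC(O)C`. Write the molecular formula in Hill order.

C11H22N2O

Atom tally by fragment:
  (CH3)2NCH2 → C:3 H:8 N:1
  CH2 → C:1 H:2
  CH(CH3) → C:2 H:4
  CH(CN) → C:2 H:1 N:1
  CH2 → C:1 H:2
  CH(OH) → C:1 H:2 O:1
  CH3 → C:1 H:3
Element totals:
  C: 11
  H: 22
  N: 2
  O: 1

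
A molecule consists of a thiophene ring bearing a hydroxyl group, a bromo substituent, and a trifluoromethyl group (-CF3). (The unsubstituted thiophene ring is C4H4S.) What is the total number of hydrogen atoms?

Atom tally by fragment:
  thiophene ring core → C:4 H:4 S:1
  (− 3 ring H displaced by substituents)
  + OH → O:1 H:1
  + Br → Br:1
  + CF3 → C:1 F:3
Element totals:
  C: 5
  H: 2
  Br: 1
  F: 3
  O: 1
  S: 1

2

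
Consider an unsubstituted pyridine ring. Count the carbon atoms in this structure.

5

Atom tally by fragment:
  pyridine ring core → C:5 H:5 N:1
Element totals:
  C: 5
  H: 5
  N: 1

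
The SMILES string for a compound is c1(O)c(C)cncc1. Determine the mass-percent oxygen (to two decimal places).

Atom tally by fragment:
  pyridine ring core → C:5 H:5 N:1
  (− 2 ring H displaced by substituents)
  + OH → O:1 H:1
  + CH3 → C:1 H:3
Element totals:
  C: 6
  H: 7
  N: 1
  O: 1
Molecular formula: C6H7NO.
Molar mass = 109.128 g/mol.
Mass from O: 1 × 15.999 = 15.999 g/mol.
%O = 15.999 / 109.128 × 100 = 14.66%.

14.66%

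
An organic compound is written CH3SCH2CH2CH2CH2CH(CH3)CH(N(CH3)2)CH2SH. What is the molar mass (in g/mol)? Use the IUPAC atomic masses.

Element totals:
  C: 11
  H: 25
  N: 1
  S: 2
Molecular formula: C11H25NS2.
  M = 11(12.011) + 25(1.008) + 14.007 + 2(32.06)
    = 132.121 + 25.200 + 14.007 + 64.120 = 235.448

235.45 g/mol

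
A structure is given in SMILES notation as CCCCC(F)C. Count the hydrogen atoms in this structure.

Atom tally by fragment:
  CH3 → C:1 H:3
  CH2 → C:1 H:2
  CH2 → C:1 H:2
  CH2 → C:1 H:2
  CH(F) → C:1 H:1 F:1
  CH3 → C:1 H:3
Element totals:
  C: 6
  H: 13
  F: 1

13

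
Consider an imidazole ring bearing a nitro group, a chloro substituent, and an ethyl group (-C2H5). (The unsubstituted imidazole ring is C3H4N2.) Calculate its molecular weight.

175.57 g/mol

Atom tally by fragment:
  imidazole ring core → C:3 H:4 N:2
  (− 3 ring H displaced by substituents)
  + NO2 → N:1 O:2
  + Cl → Cl:1
  + C2H5 → C:2 H:5
Element totals:
  C: 5
  H: 6
  Cl: 1
  N: 3
  O: 2
Molecular formula: C5H6ClN3O2.
  M = 5(12.011) + 6(1.008) + 35.45 + 3(14.007) + 2(15.999)
    = 60.055 + 6.048 + 35.450 + 42.021 + 31.998 = 175.572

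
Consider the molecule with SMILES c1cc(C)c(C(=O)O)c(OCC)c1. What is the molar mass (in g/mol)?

Atom tally by fragment:
  benzene ring core → C:6 H:6
  (− 3 ring H displaced by substituents)
  + CH3 → C:1 H:3
  + COOH → C:1 H:1 O:2
  + OC2H5 → C:2 H:5 O:1
Element totals:
  C: 10
  H: 12
  O: 3
Molecular formula: C10H12O3.
  M = 10(12.011) + 12(1.008) + 3(15.999)
    = 120.110 + 12.096 + 47.997 = 180.203

180.20 g/mol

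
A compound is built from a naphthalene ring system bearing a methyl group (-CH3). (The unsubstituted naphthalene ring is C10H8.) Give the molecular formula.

Atom tally by fragment:
  naphthalene ring system core → C:10 H:8
  (− 1 ring H displaced by substituents)
  + CH3 → C:1 H:3
Element totals:
  C: 11
  H: 10

C11H10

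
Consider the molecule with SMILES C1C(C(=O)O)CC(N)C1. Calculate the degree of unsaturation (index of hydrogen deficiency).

2

Atom tally by fragment:
  cyclopentane ring core → C:5 H:10
  (− 2 ring H displaced by substituents)
  + COOH → C:1 H:1 O:2
  + NH2 → N:1 H:2
Element totals:
  C: 6
  H: 11
  N: 1
  O: 2
Molecular formula: C6H11NO2.
DoU = (2C + 2 + N − H − X) / 2 = (2·6 + 2 + 1 − 11 − 0) / 2 = 2.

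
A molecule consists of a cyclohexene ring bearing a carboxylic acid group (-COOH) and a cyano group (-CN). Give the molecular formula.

Atom tally by fragment:
  cyclohexene ring core → C:6 H:10
  (− 2 ring H displaced by substituents)
  + COOH → C:1 H:1 O:2
  + CN → C:1 N:1
Element totals:
  C: 8
  H: 9
  N: 1
  O: 2

C8H9NO2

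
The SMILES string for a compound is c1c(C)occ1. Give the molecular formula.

C5H6O

Atom tally by fragment:
  furan ring core → C:4 H:4 O:1
  (− 1 ring H displaced by substituents)
  + CH3 → C:1 H:3
Element totals:
  C: 5
  H: 6
  O: 1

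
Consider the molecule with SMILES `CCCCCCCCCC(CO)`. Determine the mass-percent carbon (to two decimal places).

76.68%

Atom tally by fragment:
  CH3 → C:1 H:3
  CH2 → C:1 H:2
  CH2 → C:1 H:2
  CH2 → C:1 H:2
  CH2 → C:1 H:2
  CH2 → C:1 H:2
  CH2 → C:1 H:2
  CH2 → C:1 H:2
  CH2 → C:1 H:2
  CH2CH2OH → C:2 H:5 O:1
Element totals:
  C: 11
  H: 24
  O: 1
Molecular formula: C11H24O.
Molar mass = 172.312 g/mol.
Mass from C: 11 × 12.011 = 132.121 g/mol.
%C = 132.121 / 172.312 × 100 = 76.68%.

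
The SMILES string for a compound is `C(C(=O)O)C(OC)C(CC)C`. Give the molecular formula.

Atom tally by fragment:
  HOOCCH2 → C:2 H:3 O:2
  CH(OCH3) → C:2 H:4 O:1
  CH(C2H5) → C:3 H:6
  CH3 → C:1 H:3
Element totals:
  C: 8
  H: 16
  O: 3

C8H16O3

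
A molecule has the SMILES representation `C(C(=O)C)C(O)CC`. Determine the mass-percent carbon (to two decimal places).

Atom tally by fragment:
  CH3COCH2 → C:3 H:5 O:1
  CH(OH) → C:1 H:2 O:1
  CH2 → C:1 H:2
  CH3 → C:1 H:3
Element totals:
  C: 6
  H: 12
  O: 2
Molecular formula: C6H12O2.
Molar mass = 116.160 g/mol.
Mass from C: 6 × 12.011 = 72.066 g/mol.
%C = 72.066 / 116.160 × 100 = 62.04%.

62.04%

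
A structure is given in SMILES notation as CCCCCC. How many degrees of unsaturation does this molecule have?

0

Atom tally by fragment:
  CH3 → C:1 H:3
  CH2 → C:1 H:2
  CH2 → C:1 H:2
  CH2 → C:1 H:2
  CH2 → C:1 H:2
  CH3 → C:1 H:3
Element totals:
  C: 6
  H: 14
Molecular formula: C6H14.
DoU = (2C + 2 + N − H − X) / 2 = (2·6 + 2 + 0 − 14 − 0) / 2 = 0.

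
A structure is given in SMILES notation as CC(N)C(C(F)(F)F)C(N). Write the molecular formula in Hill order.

Atom tally by fragment:
  CH3 → C:1 H:3
  CH(NH2) → C:1 H:3 N:1
  CH(CF3) → C:2 H:1 F:3
  CH2NH2 → C:1 H:4 N:1
Element totals:
  C: 5
  H: 11
  F: 3
  N: 2

C5H11F3N2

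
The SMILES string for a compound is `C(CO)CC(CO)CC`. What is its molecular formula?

Atom tally by fragment:
  HOCH2CH2 → C:2 H:5 O:1
  CH2 → C:1 H:2
  CH(CH2OH) → C:2 H:4 O:1
  CH2 → C:1 H:2
  CH3 → C:1 H:3
Element totals:
  C: 7
  H: 16
  O: 2

C7H16O2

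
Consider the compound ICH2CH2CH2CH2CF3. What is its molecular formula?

C5H8F3I

Element totals:
  C: 5
  H: 8
  F: 3
  I: 1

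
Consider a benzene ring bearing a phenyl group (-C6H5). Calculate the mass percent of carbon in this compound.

93.46%

Atom tally by fragment:
  benzene ring core → C:6 H:6
  (− 1 ring H displaced by substituents)
  + C6H5 → C:6 H:5
Element totals:
  C: 12
  H: 10
Molecular formula: C12H10.
Molar mass = 154.212 g/mol.
Mass from C: 12 × 12.011 = 144.132 g/mol.
%C = 144.132 / 154.212 × 100 = 93.46%.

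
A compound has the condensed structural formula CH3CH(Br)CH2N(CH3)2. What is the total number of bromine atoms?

1

Atom tally by fragment:
  CH3 → C:1 H:3
  CH(Br) → C:1 H:1 Br:1
  CH2N(CH3)2 → C:3 H:8 N:1
Element totals:
  C: 5
  H: 12
  Br: 1
  N: 1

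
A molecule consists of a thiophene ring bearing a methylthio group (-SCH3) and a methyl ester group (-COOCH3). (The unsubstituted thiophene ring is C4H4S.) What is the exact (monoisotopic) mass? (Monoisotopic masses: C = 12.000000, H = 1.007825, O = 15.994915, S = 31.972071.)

Atom tally by fragment:
  thiophene ring core → C:4 H:4 S:1
  (− 2 ring H displaced by substituents)
  + SCH3 → C:1 H:3 S:1
  + COOCH3 → C:2 H:3 O:2
Element totals:
  C: 7
  H: 8
  O: 2
  S: 2
Molecular formula: C7H8O2S2.
  M = 7(12.0) + 8(1.007825) + 2(15.994915) + 2(31.972071)
    = 84.000000 + 8.062600 + 31.989830 + 63.944142 = 187.996572

187.9966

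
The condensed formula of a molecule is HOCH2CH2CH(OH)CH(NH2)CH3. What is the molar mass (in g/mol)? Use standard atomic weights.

119.16 g/mol

Element totals:
  C: 5
  H: 13
  N: 1
  O: 2
Molecular formula: C5H13NO2.
  M = 5(12.011) + 13(1.008) + 14.007 + 2(15.999)
    = 60.055 + 13.104 + 14.007 + 31.998 = 119.164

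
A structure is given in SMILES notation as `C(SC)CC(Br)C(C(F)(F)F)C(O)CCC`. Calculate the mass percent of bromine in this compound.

24.72%

Atom tally by fragment:
  CH3SCH2 → C:2 H:5 S:1
  CH2 → C:1 H:2
  CH(Br) → C:1 H:1 Br:1
  CH(CF3) → C:2 H:1 F:3
  CH(OH) → C:1 H:2 O:1
  CH2 → C:1 H:2
  CH2 → C:1 H:2
  CH3 → C:1 H:3
Element totals:
  C: 10
  H: 18
  Br: 1
  F: 3
  O: 1
  S: 1
Molecular formula: C10H18BrF3OS.
Molar mass = 323.211 g/mol.
Mass from Br: 1 × 79.904 = 79.904 g/mol.
%Br = 79.904 / 323.211 × 100 = 24.72%.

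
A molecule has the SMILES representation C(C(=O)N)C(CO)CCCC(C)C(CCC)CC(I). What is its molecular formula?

C15H30INO2

Atom tally by fragment:
  H2NOCCH2 → C:2 H:4 O:1 N:1
  CH(CH2OH) → C:2 H:4 O:1
  CH2 → C:1 H:2
  CH2 → C:1 H:2
  CH2 → C:1 H:2
  CH(CH3) → C:2 H:4
  CH(CH2CH2CH3) → C:4 H:8
  CH2 → C:1 H:2
  CH2I → C:1 H:2 I:1
Element totals:
  C: 15
  H: 30
  I: 1
  N: 1
  O: 2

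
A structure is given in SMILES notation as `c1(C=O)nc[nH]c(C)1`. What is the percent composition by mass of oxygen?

Atom tally by fragment:
  imidazole ring core → C:3 H:4 N:2
  (− 2 ring H displaced by substituents)
  + CHO → C:1 H:1 O:1
  + CH3 → C:1 H:3
Element totals:
  C: 5
  H: 6
  N: 2
  O: 1
Molecular formula: C5H6N2O.
Molar mass = 110.116 g/mol.
Mass from O: 1 × 15.999 = 15.999 g/mol.
%O = 15.999 / 110.116 × 100 = 14.53%.

14.53%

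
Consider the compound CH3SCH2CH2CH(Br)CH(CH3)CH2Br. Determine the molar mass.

Atom tally by fragment:
  CH3SCH2 → C:2 H:5 S:1
  CH2 → C:1 H:2
  CH(Br) → C:1 H:1 Br:1
  CH(CH3) → C:2 H:4
  CH2Br → C:1 H:2 Br:1
Element totals:
  C: 7
  H: 14
  Br: 2
  S: 1
Molecular formula: C7H14Br2S.
  M = 7(12.011) + 14(1.008) + 2(79.904) + 32.06
    = 84.077 + 14.112 + 159.808 + 32.060 = 290.057

290.06 g/mol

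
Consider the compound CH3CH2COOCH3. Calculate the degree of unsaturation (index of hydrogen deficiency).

1

Atom tally by fragment:
  CH3 → C:1 H:3
  CH2COOCH3 → C:3 H:5 O:2
Element totals:
  C: 4
  H: 8
  O: 2
Molecular formula: C4H8O2.
DoU = (2C + 2 + N − H − X) / 2 = (2·4 + 2 + 0 − 8 − 0) / 2 = 1.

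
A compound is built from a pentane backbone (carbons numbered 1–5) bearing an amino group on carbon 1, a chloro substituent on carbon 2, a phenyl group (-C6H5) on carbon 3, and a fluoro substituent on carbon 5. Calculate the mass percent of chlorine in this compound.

Atom tally by fragment:
  H2NCH2 → C:1 H:4 N:1
  CH(Cl) → C:1 H:1 Cl:1
  CH(C6H5) → C:7 H:6
  CH2 → C:1 H:2
  CH2F → C:1 H:2 F:1
Element totals:
  C: 11
  H: 15
  Cl: 1
  F: 1
  N: 1
Molecular formula: C11H15ClFN.
Molar mass = 215.696 g/mol.
Mass from Cl: 1 × 35.45 = 35.450 g/mol.
%Cl = 35.450 / 215.696 × 100 = 16.44%.

16.44%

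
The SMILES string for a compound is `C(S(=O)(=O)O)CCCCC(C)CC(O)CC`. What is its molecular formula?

Atom tally by fragment:
  HO3SCH2 → C:1 H:3 S:1 O:3
  CH2 → C:1 H:2
  CH2 → C:1 H:2
  CH2 → C:1 H:2
  CH2 → C:1 H:2
  CH(CH3) → C:2 H:4
  CH2 → C:1 H:2
  CH(OH) → C:1 H:2 O:1
  CH2 → C:1 H:2
  CH3 → C:1 H:3
Element totals:
  C: 11
  H: 24
  O: 4
  S: 1

C11H24O4S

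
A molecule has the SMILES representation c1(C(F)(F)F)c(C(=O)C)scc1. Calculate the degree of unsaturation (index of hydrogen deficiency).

Atom tally by fragment:
  thiophene ring core → C:4 H:4 S:1
  (− 2 ring H displaced by substituents)
  + CF3 → C:1 F:3
  + COCH3 → C:2 H:3 O:1
Element totals:
  C: 7
  H: 5
  F: 3
  O: 1
  S: 1
Molecular formula: C7H5F3OS.
DoU = (2C + 2 + N − H − X) / 2 = (2·7 + 2 + 0 − 5 − 3) / 2 = 4.

4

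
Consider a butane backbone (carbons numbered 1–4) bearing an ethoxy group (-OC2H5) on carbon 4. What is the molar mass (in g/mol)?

Atom tally by fragment:
  CH3 → C:1 H:3
  CH2 → C:1 H:2
  CH2 → C:1 H:2
  CH2OC2H5 → C:3 H:7 O:1
Element totals:
  C: 6
  H: 14
  O: 1
Molecular formula: C6H14O.
  M = 6(12.011) + 14(1.008) + 15.999
    = 72.066 + 14.112 + 15.999 = 102.177

102.18 g/mol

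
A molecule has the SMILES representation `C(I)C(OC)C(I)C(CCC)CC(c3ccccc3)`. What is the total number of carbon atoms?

16

Atom tally by fragment:
  ICH2 → C:1 H:2 I:1
  CH(OCH3) → C:2 H:4 O:1
  CH(I) → C:1 H:1 I:1
  CH(CH2CH2CH3) → C:4 H:8
  CH2 → C:1 H:2
  CH2C6H5 → C:7 H:7
Element totals:
  C: 16
  H: 24
  I: 2
  O: 1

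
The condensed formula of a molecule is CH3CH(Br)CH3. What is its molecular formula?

C3H7Br

Atom tally by fragment:
  CH3 → C:1 H:3
  CH(Br) → C:1 H:1 Br:1
  CH3 → C:1 H:3
Element totals:
  C: 3
  H: 7
  Br: 1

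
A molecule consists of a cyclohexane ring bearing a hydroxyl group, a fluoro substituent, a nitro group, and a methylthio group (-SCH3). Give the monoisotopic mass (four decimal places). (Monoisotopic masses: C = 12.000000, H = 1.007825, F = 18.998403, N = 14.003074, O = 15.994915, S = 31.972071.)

Atom tally by fragment:
  cyclohexane ring core → C:6 H:12
  (− 4 ring H displaced by substituents)
  + OH → O:1 H:1
  + F → F:1
  + NO2 → N:1 O:2
  + SCH3 → C:1 H:3 S:1
Element totals:
  C: 7
  H: 12
  F: 1
  N: 1
  O: 3
  S: 1
Molecular formula: C7H12FNO3S.
  M = 7(12.0) + 12(1.007825) + 18.998403 + 14.003074 + 3(15.994915) + 31.972071
    = 84.000000 + 12.093900 + 18.998403 + 14.003074 + 47.984745 + 31.972071 = 209.052193

209.0522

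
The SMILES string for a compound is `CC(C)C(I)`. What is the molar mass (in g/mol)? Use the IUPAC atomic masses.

184.02 g/mol

Atom tally by fragment:
  CH3 → C:1 H:3
  CH(CH3) → C:2 H:4
  CH2I → C:1 H:2 I:1
Element totals:
  C: 4
  H: 9
  I: 1
Molecular formula: C4H9I.
  M = 4(12.011) + 9(1.008) + 126.904
    = 48.044 + 9.072 + 126.904 = 184.020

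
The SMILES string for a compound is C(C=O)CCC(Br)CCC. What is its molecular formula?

Atom tally by fragment:
  OHCCH2 → C:2 H:3 O:1
  CH2 → C:1 H:2
  CH2 → C:1 H:2
  CH(Br) → C:1 H:1 Br:1
  CH2 → C:1 H:2
  CH2 → C:1 H:2
  CH3 → C:1 H:3
Element totals:
  C: 8
  H: 15
  Br: 1
  O: 1

C8H15BrO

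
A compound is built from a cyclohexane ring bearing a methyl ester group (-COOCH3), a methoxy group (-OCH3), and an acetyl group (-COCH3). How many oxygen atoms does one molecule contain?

Atom tally by fragment:
  cyclohexane ring core → C:6 H:12
  (− 3 ring H displaced by substituents)
  + COOCH3 → C:2 H:3 O:2
  + OCH3 → C:1 H:3 O:1
  + COCH3 → C:2 H:3 O:1
Element totals:
  C: 11
  H: 18
  O: 4

4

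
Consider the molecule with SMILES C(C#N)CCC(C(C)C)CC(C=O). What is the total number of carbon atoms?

11

Atom tally by fragment:
  NCCH2 → C:2 H:2 N:1
  CH2 → C:1 H:2
  CH2 → C:1 H:2
  CH(CH(CH3)2) → C:4 H:8
  CH2 → C:1 H:2
  CH2CHO → C:2 H:3 O:1
Element totals:
  C: 11
  H: 19
  N: 1
  O: 1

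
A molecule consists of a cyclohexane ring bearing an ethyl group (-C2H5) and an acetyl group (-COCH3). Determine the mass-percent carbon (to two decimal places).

Atom tally by fragment:
  cyclohexane ring core → C:6 H:12
  (− 2 ring H displaced by substituents)
  + C2H5 → C:2 H:5
  + COCH3 → C:2 H:3 O:1
Element totals:
  C: 10
  H: 18
  O: 1
Molecular formula: C10H18O.
Molar mass = 154.253 g/mol.
Mass from C: 10 × 12.011 = 120.110 g/mol.
%C = 120.110 / 154.253 × 100 = 77.87%.

77.87%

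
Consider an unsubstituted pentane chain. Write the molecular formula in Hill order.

C5H12

Atom tally by fragment:
  CH3 → C:1 H:3
  CH2 → C:1 H:2
  CH2 → C:1 H:2
  CH2 → C:1 H:2
  CH3 → C:1 H:3
Element totals:
  C: 5
  H: 12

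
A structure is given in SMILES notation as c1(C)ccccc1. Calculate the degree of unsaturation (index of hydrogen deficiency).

4

Atom tally by fragment:
  benzene ring core → C:6 H:6
  (− 1 ring H displaced by substituents)
  + CH3 → C:1 H:3
Element totals:
  C: 7
  H: 8
Molecular formula: C7H8.
DoU = (2C + 2 + N − H − X) / 2 = (2·7 + 2 + 0 − 8 − 0) / 2 = 4.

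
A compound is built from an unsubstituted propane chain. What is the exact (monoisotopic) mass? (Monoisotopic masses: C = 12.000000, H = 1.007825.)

44.0626

Atom tally by fragment:
  CH3 → C:1 H:3
  CH2 → C:1 H:2
  CH3 → C:1 H:3
Element totals:
  C: 3
  H: 8
Molecular formula: C3H8.
  M = 3(12.0) + 8(1.007825)
    = 36.000000 + 8.062600 = 44.062600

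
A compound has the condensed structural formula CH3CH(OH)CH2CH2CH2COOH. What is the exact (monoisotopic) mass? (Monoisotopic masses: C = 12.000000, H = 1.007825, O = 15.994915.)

Atom tally by fragment:
  CH3 → C:1 H:3
  CH(OH) → C:1 H:2 O:1
  CH2 → C:1 H:2
  CH2 → C:1 H:2
  CH2COOH → C:2 H:3 O:2
Element totals:
  C: 6
  H: 12
  O: 3
Molecular formula: C6H12O3.
  M = 6(12.0) + 12(1.007825) + 3(15.994915)
    = 72.000000 + 12.093900 + 47.984745 = 132.078645

132.0786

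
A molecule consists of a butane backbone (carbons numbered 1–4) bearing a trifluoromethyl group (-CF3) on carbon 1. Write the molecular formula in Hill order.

Atom tally by fragment:
  F3CCH2 → C:2 H:2 F:3
  CH2 → C:1 H:2
  CH2 → C:1 H:2
  CH3 → C:1 H:3
Element totals:
  C: 5
  H: 9
  F: 3

C5H9F3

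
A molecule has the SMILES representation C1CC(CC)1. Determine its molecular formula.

Atom tally by fragment:
  cyclopropane ring core → C:3 H:6
  (− 1 ring H displaced by substituents)
  + C2H5 → C:2 H:5
Element totals:
  C: 5
  H: 10

C5H10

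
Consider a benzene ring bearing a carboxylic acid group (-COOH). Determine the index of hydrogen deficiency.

5

Atom tally by fragment:
  benzene ring core → C:6 H:6
  (− 1 ring H displaced by substituents)
  + COOH → C:1 H:1 O:2
Element totals:
  C: 7
  H: 6
  O: 2
Molecular formula: C7H6O2.
DoU = (2C + 2 + N − H − X) / 2 = (2·7 + 2 + 0 − 6 − 0) / 2 = 5.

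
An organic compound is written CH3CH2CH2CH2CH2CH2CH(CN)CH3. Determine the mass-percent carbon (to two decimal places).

77.63%

Atom tally by fragment:
  CH3 → C:1 H:3
  CH2 → C:1 H:2
  CH2 → C:1 H:2
  CH2 → C:1 H:2
  CH2 → C:1 H:2
  CH2 → C:1 H:2
  CH(CN) → C:2 H:1 N:1
  CH3 → C:1 H:3
Element totals:
  C: 9
  H: 17
  N: 1
Molecular formula: C9H17N.
Molar mass = 139.242 g/mol.
Mass from C: 9 × 12.011 = 108.099 g/mol.
%C = 108.099 / 139.242 × 100 = 77.63%.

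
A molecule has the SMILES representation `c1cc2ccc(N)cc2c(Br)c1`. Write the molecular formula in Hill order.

Atom tally by fragment:
  naphthalene ring system core → C:10 H:8
  (− 2 ring H displaced by substituents)
  + NH2 → N:1 H:2
  + Br → Br:1
Element totals:
  C: 10
  H: 8
  Br: 1
  N: 1

C10H8BrN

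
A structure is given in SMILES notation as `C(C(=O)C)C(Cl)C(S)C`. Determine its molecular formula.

C6H11ClOS

Atom tally by fragment:
  CH3COCH2 → C:3 H:5 O:1
  CH(Cl) → C:1 H:1 Cl:1
  CH(SH) → C:1 H:2 S:1
  CH3 → C:1 H:3
Element totals:
  C: 6
  H: 11
  Cl: 1
  O: 1
  S: 1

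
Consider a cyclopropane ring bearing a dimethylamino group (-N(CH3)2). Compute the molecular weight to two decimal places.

85.15 g/mol

Atom tally by fragment:
  cyclopropane ring core → C:3 H:6
  (− 1 ring H displaced by substituents)
  + N(CH3)2 → N:1 C:2 H:6
Element totals:
  C: 5
  H: 11
  N: 1
Molecular formula: C5H11N.
  M = 5(12.011) + 11(1.008) + 14.007
    = 60.055 + 11.088 + 14.007 = 85.150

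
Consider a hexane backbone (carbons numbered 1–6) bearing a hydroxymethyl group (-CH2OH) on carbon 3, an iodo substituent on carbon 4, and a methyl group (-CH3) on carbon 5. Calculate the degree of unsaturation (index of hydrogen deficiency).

0

Atom tally by fragment:
  CH3 → C:1 H:3
  CH2 → C:1 H:2
  CH(CH2OH) → C:2 H:4 O:1
  CH(I) → C:1 H:1 I:1
  CH(CH3) → C:2 H:4
  CH3 → C:1 H:3
Element totals:
  C: 8
  H: 17
  I: 1
  O: 1
Molecular formula: C8H17IO.
DoU = (2C + 2 + N − H − X) / 2 = (2·8 + 2 + 0 − 17 − 1) / 2 = 0.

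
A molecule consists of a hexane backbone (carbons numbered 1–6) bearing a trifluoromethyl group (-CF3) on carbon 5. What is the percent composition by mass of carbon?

54.53%

Atom tally by fragment:
  CH3 → C:1 H:3
  CH2 → C:1 H:2
  CH2 → C:1 H:2
  CH2 → C:1 H:2
  CH(CF3) → C:2 H:1 F:3
  CH3 → C:1 H:3
Element totals:
  C: 7
  H: 13
  F: 3
Molecular formula: C7H13F3.
Molar mass = 154.175 g/mol.
Mass from C: 7 × 12.011 = 84.077 g/mol.
%C = 84.077 / 154.175 × 100 = 54.53%.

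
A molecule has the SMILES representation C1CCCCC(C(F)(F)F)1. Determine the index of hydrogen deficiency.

1

Atom tally by fragment:
  cyclohexane ring core → C:6 H:12
  (− 1 ring H displaced by substituents)
  + CF3 → C:1 F:3
Element totals:
  C: 7
  H: 11
  F: 3
Molecular formula: C7H11F3.
DoU = (2C + 2 + N − H − X) / 2 = (2·7 + 2 + 0 − 11 − 3) / 2 = 1.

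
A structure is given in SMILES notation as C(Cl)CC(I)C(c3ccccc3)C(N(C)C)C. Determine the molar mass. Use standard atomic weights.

365.68 g/mol

Atom tally by fragment:
  ClCH2 → C:1 H:2 Cl:1
  CH2 → C:1 H:2
  CH(I) → C:1 H:1 I:1
  CH(C6H5) → C:7 H:6
  CH(N(CH3)2) → C:3 H:7 N:1
  CH3 → C:1 H:3
Element totals:
  C: 14
  H: 21
  Cl: 1
  I: 1
  N: 1
Molecular formula: C14H21ClIN.
  M = 14(12.011) + 21(1.008) + 35.45 + 126.904 + 14.007
    = 168.154 + 21.168 + 35.450 + 126.904 + 14.007 = 365.683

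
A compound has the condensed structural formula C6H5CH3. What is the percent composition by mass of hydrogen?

8.75%

Atom tally by fragment:
  benzene ring core → C:6 H:6
  (− 1 ring H displaced by substituents)
  + CH3 → C:1 H:3
Element totals:
  C: 7
  H: 8
Molecular formula: C7H8.
Molar mass = 92.141 g/mol.
Mass from H: 8 × 1.008 = 8.064 g/mol.
%H = 8.064 / 92.141 × 100 = 8.75%.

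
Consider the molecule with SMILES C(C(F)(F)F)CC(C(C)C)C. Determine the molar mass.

168.20 g/mol

Atom tally by fragment:
  F3CCH2 → C:2 H:2 F:3
  CH2 → C:1 H:2
  CH(CH(CH3)2) → C:4 H:8
  CH3 → C:1 H:3
Element totals:
  C: 8
  H: 15
  F: 3
Molecular formula: C8H15F3.
  M = 8(12.011) + 15(1.008) + 3(18.998)
    = 96.088 + 15.120 + 56.994 = 168.202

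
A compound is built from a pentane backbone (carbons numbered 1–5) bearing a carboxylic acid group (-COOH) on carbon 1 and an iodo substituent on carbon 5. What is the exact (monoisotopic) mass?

Atom tally by fragment:
  HOOCCH2 → C:2 H:3 O:2
  CH2 → C:1 H:2
  CH2 → C:1 H:2
  CH2 → C:1 H:2
  CH2I → C:1 H:2 I:1
Element totals:
  C: 6
  H: 11
  I: 1
  O: 2
Molecular formula: C6H11IO2.
  M = 6(12.0) + 11(1.007825) + 126.904472 + 2(15.994915)
    = 72.000000 + 11.086075 + 126.904472 + 31.989830 = 241.980377

241.9804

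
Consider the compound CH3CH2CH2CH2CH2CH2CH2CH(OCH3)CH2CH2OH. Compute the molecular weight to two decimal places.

Element totals:
  C: 11
  H: 24
  O: 2
Molecular formula: C11H24O2.
  M = 11(12.011) + 24(1.008) + 2(15.999)
    = 132.121 + 24.192 + 31.998 = 188.311

188.31 g/mol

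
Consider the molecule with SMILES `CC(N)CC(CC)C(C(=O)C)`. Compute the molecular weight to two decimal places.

157.26 g/mol

Atom tally by fragment:
  CH3 → C:1 H:3
  CH(NH2) → C:1 H:3 N:1
  CH2 → C:1 H:2
  CH(C2H5) → C:3 H:6
  CH2COCH3 → C:3 H:5 O:1
Element totals:
  C: 9
  H: 19
  N: 1
  O: 1
Molecular formula: C9H19NO.
  M = 9(12.011) + 19(1.008) + 14.007 + 15.999
    = 108.099 + 19.152 + 14.007 + 15.999 = 157.257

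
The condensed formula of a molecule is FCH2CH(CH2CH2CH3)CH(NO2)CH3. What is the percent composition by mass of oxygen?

Atom tally by fragment:
  FCH2 → C:1 H:2 F:1
  CH(CH2CH2CH3) → C:4 H:8
  CH(NO2) → C:1 H:1 N:1 O:2
  CH3 → C:1 H:3
Element totals:
  C: 7
  H: 14
  F: 1
  N: 1
  O: 2
Molecular formula: C7H14FNO2.
Molar mass = 163.192 g/mol.
Mass from O: 2 × 15.999 = 31.998 g/mol.
%O = 31.998 / 163.192 × 100 = 19.61%.

19.61%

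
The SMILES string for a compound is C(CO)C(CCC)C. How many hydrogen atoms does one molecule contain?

Atom tally by fragment:
  HOCH2CH2 → C:2 H:5 O:1
  CH(CH2CH2CH3) → C:4 H:8
  CH3 → C:1 H:3
Element totals:
  C: 7
  H: 16
  O: 1

16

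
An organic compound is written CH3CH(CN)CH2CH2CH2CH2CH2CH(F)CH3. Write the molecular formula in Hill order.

C10H18FN

Atom tally by fragment:
  CH3 → C:1 H:3
  CH(CN) → C:2 H:1 N:1
  CH2 → C:1 H:2
  CH2 → C:1 H:2
  CH2 → C:1 H:2
  CH2 → C:1 H:2
  CH2 → C:1 H:2
  CH(F) → C:1 H:1 F:1
  CH3 → C:1 H:3
Element totals:
  C: 10
  H: 18
  F: 1
  N: 1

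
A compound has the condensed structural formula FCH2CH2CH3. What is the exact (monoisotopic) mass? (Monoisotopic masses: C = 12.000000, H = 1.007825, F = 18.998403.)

62.0532

Atom tally by fragment:
  FCH2 → C:1 H:2 F:1
  CH2 → C:1 H:2
  CH3 → C:1 H:3
Element totals:
  C: 3
  H: 7
  F: 1
Molecular formula: C3H7F.
  M = 3(12.0) + 7(1.007825) + 18.998403
    = 36.000000 + 7.054775 + 18.998403 = 62.053178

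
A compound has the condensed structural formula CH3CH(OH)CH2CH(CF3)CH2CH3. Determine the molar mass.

Element totals:
  C: 7
  H: 13
  F: 3
  O: 1
Molecular formula: C7H13F3O.
  M = 7(12.011) + 13(1.008) + 3(18.998) + 15.999
    = 84.077 + 13.104 + 56.994 + 15.999 = 170.174

170.17 g/mol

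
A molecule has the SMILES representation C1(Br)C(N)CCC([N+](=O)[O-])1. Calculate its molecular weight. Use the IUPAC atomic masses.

Atom tally by fragment:
  cyclopentane ring core → C:5 H:10
  (− 3 ring H displaced by substituents)
  + Br → Br:1
  + NH2 → N:1 H:2
  + NO2 → N:1 O:2
Element totals:
  C: 5
  H: 9
  Br: 1
  N: 2
  O: 2
Molecular formula: C5H9BrN2O2.
  M = 5(12.011) + 9(1.008) + 79.904 + 2(14.007) + 2(15.999)
    = 60.055 + 9.072 + 79.904 + 28.014 + 31.998 = 209.043

209.04 g/mol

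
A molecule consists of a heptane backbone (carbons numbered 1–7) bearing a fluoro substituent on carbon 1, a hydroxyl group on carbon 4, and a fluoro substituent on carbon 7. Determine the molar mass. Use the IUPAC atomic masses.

152.18 g/mol

Atom tally by fragment:
  FCH2 → C:1 H:2 F:1
  CH2 → C:1 H:2
  CH2 → C:1 H:2
  CH(OH) → C:1 H:2 O:1
  CH2 → C:1 H:2
  CH2 → C:1 H:2
  CH2F → C:1 H:2 F:1
Element totals:
  C: 7
  H: 14
  F: 2
  O: 1
Molecular formula: C7H14F2O.
  M = 7(12.011) + 14(1.008) + 2(18.998) + 15.999
    = 84.077 + 14.112 + 37.996 + 15.999 = 152.184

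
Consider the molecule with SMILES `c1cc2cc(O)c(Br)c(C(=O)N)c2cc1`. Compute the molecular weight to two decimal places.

Atom tally by fragment:
  naphthalene ring system core → C:10 H:8
  (− 3 ring H displaced by substituents)
  + OH → O:1 H:1
  + Br → Br:1
  + CONH2 → C:1 H:2 O:1 N:1
Element totals:
  C: 11
  H: 8
  Br: 1
  N: 1
  O: 2
Molecular formula: C11H8BrNO2.
  M = 11(12.011) + 8(1.008) + 79.904 + 14.007 + 2(15.999)
    = 132.121 + 8.064 + 79.904 + 14.007 + 31.998 = 266.094

266.09 g/mol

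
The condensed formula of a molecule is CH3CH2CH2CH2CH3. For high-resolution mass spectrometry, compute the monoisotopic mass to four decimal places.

Element totals:
  C: 5
  H: 12
Molecular formula: C5H12.
  M = 5(12.0) + 12(1.007825)
    = 60.000000 + 12.093900 = 72.093900

72.0939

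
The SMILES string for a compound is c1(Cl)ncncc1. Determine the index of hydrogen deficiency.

Atom tally by fragment:
  pyrimidine ring core → C:4 H:4 N:2
  (− 1 ring H displaced by substituents)
  + Cl → Cl:1
Element totals:
  C: 4
  H: 3
  Cl: 1
  N: 2
Molecular formula: C4H3ClN2.
DoU = (2C + 2 + N − H − X) / 2 = (2·4 + 2 + 2 − 3 − 1) / 2 = 4.

4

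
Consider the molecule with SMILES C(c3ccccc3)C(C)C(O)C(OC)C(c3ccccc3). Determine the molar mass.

Atom tally by fragment:
  C6H5CH2 → C:7 H:7
  CH(CH3) → C:2 H:4
  CH(OH) → C:1 H:2 O:1
  CH(OCH3) → C:2 H:4 O:1
  CH2C6H5 → C:7 H:7
Element totals:
  C: 19
  H: 24
  O: 2
Molecular formula: C19H24O2.
  M = 19(12.011) + 24(1.008) + 2(15.999)
    = 228.209 + 24.192 + 31.998 = 284.399

284.40 g/mol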